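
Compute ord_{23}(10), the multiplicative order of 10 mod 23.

22

ord(10) | φ(23) = 23 − 1 = 22 = 2 · 11.
Divisors of 22: 1, 2, 11, 22.
Evaluate successive powers at the divisors of 22:
10^1 ≡ 10 (mod 23)
10^2 ≡ 8 (mod 23)
10^11 ≡ 22 (mod 23)
10^22 ≡ 1 (mod 23) ✓
Therefore the multiplicative order of 10 modulo 23 is 22.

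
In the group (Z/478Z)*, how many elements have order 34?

φ(478) = φ(2)·φ(239) = 1·238 = 238 = 2 · 7 · 17.
Since (Z/478Z)^× is cyclic of order 238, the number of elements of order d is φ(d) when d | 238 and 0 otherwise.
34 = 2 · 17 divides 238, and φ(34) = 16.

16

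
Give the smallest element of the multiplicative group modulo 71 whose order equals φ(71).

7

φ(71) = 71 − 1 = 70 = 2 · 5 · 7.
Test candidates g = 2, 3, … against the prime factors q ∈ {2, 5, 7} of φ(71): g is a generator iff g^(70/q) ≢ 1 for every such q.
g = 2: 2^35 ≡ 1 — hits 1, so not a primitive root.
g = 3: 3^35 ≡ 1 — hits 1, so not a primitive root.
g = 4: 4^35 ≡ 1 — hits 1, so not a primitive root.
g = 5: 5^35 ≡ 1 — hits 1, so not a primitive root.
g = 6: 6^35 ≡ 1 — hits 1, so not a primitive root.
g = 7: 7^35 ≡ 70; 7^14 ≡ 54; 7^10 ≡ 45 — none is 1, so 7 is a primitive root.
So 7 is the smallest generator of (Z/71Z)^×.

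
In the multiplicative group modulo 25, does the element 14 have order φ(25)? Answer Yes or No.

φ(25) = φ(5^2) = 5·(5−1) = 20 = 2^2 · 5.
It suffices to check that the order of 14 is not a proper divisor of 20: compute 14^(20/q) for q ∈ {2, 5}.
14^10 ≡ 1 (mod 25)  [q = 2: ≡ 1 ✗]
14^4 ≡ 16 (mod 25)  [q = 5: ≢ 1 ✓]
14^10 ≡ 1 shows ord(14) | 10, strictly less than φ(25); not a primitive root.

No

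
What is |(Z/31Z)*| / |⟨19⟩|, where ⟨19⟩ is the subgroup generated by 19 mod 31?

Since 19 ∈ (Z/31Z)^×, its order divides φ(31) = 31 − 1 = 30 = 2 · 3 · 5.
Divisors of 30: 1, 2, 3, 5, 6, 10, 15, 30.
Evaluate successive powers at the divisors of 30:
19^1 ≡ 19 (mod 31)
19^2 ≡ 20 (mod 31)
19^3 ≡ 8 (mod 31)
19^5 ≡ 5 (mod 31)
19^6 ≡ 2 (mod 31)
19^10 ≡ 25 (mod 31)
19^15 ≡ 1 (mod 31) ✓
Thus |⟨19⟩| = ord(19) = 15.
[(Z/31Z)^× : ⟨19⟩] = 30/15 = 2.

2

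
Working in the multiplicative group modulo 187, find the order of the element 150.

80

ord(150) | φ(187) = φ(11·17) = (11−1)·(17−1) = 10·16 = 160 = 2^5 · 5.
Divisors of 160: 1, 2, 4, 5, 8, 10, 16, 20, 32, 40, 80, 160.
Check 150^d mod 187 for each divisor in increasing order:
150^1 ≡ 150 (mod 187)
150^2 ≡ 60 (mod 187)
150^4 ≡ 47 (mod 187)
150^5 ≡ 131 (mod 187)
150^8 ≡ 152 (mod 187)
150^10 ≡ 144 (mod 187)
150^16 ≡ 103 (mod 187)
150^20 ≡ 166 (mod 187)
150^32 ≡ 137 (mod 187)
150^40 ≡ 67 (mod 187)
150^80 ≡ 1 (mod 187) ✓
The smallest such exponent is 80, so the order of 150 is 80.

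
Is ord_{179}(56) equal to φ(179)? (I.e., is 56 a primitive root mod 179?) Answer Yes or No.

φ(179) = 179 − 1 = 178 = 2 · 89.
An element g generates (Z/179Z)^× iff g^(178/q) ≢ 1 (mod 179) for each prime q ∈ {2, 89}.
56^89 ≡ 1 (mod 179)  [q = 2: ≡ 1 ✗]
56^2 ≡ 93 (mod 179)  [q = 89: ≢ 1 ✓]
Since 56^89 ≡ 1, the order of 56 divides 89 < 178, so 56 is not a primitive root.

No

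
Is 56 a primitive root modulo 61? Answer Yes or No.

No

φ(61) = 61 − 1 = 60 = 2^2 · 3 · 5.
It suffices to check that the order of 56 is not a proper divisor of 60: compute 56^(60/q) for q ∈ {2, 3, 5}.
56^30 ≡ 1 (mod 61)  [q = 2: ≡ 1 ✗]
56^20 ≡ 47 (mod 61)  [q = 3: ≢ 1 ✓]
56^12 ≡ 20 (mod 61)  [q = 5: ≢ 1 ✓]
Since 56^30 ≡ 1, the order of 56 divides 30 < 60, so 56 is not a primitive root.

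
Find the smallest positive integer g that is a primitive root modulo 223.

3

φ(223) = 223 − 1 = 222 = 2 · 3 · 37.
Test candidates g = 2, 3, … against the prime factors q ∈ {2, 3, 37} of φ(223): g is a generator iff g^(222/q) ≢ 1 for every such q.
g = 2: 2^111 ≡ 1 — hits 1, so not a primitive root.
g = 3: 3^111 ≡ 222; 3^74 ≡ 183; 3^6 ≡ 60 — none is 1, so 3 is a primitive root.
The smallest primitive root modulo 223 is 3.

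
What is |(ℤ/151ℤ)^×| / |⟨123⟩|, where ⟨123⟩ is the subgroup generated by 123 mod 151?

Since 123 ∈ (Z/151Z)^×, its order divides φ(151) = 151 − 1 = 150 = 2 · 3 · 5^2.
Divisors of 150: 1, 2, 3, 5, 6, 10, 15, 25, 30, 50, 75, 150.
Test each divisor d:
123^1 ≡ 123
123^2 ≡ 29
123^3 ≡ 94
123^5 ≡ 8
123^6 ≡ 78
123^10 ≡ 64
123^15 ≡ 59
123^25 ≡ 1
The order of 123 is 25, so the subgroup it generates has 25 elements.
The index is φ(151) / ord(123) = 150 / 25 = 6.

6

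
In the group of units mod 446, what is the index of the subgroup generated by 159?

3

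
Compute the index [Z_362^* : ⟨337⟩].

6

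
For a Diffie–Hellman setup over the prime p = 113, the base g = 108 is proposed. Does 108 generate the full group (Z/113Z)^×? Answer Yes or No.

Yes

φ(113) = 113 − 1 = 112 = 2^4 · 7.
108 is a primitive root mod 113 iff 108^(φ(113)/q) ≢ 1 for every prime q | φ(113), i.e. q ∈ {2, 7}.
108^56 ≡ 112 (mod 113)  [q = 2: ≢ 1 ✓]
108^16 ≡ 30 (mod 113)  [q = 7: ≢ 1 ✓]
All checks pass, so 108 has order 112 and is a primitive root modulo 113.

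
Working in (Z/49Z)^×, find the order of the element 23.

21

The order of 23 must divide φ(49) = φ(7^2) = 7·(7−1) = 42 = 2 · 3 · 7.
Divisors of 42: 1, 2, 3, 6, 7, 14, 21, 42.
Check 23^d mod 49 for each divisor in increasing order:
23^1 ≡ 23 (mod 49)
23^2 ≡ 39 (mod 49)
23^3 ≡ 15 (mod 49)
23^6 ≡ 29 (mod 49)
23^7 ≡ 30 (mod 49)
23^14 ≡ 18 (mod 49)
23^21 ≡ 1 (mod 49) ✓
So ord_49(23) = 21.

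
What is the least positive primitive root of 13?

φ(13) = 13 − 1 = 12 = 2^2 · 3.
g is a primitive root iff g^(12/q) ≢ 1 (mod 13) for each prime q ∈ {2, 3}.
g = 2: 2^6 ≡ 12; 2^4 ≡ 3 — none is 1, so 2 is a primitive root.
So 2 is the smallest generator of (Z/13Z)^×.

2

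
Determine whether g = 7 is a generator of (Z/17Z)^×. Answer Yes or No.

φ(17) = 17 − 1 = 16 = 2^4.
An element g generates (Z/17Z)^× iff g^(16/q) ≢ 1 (mod 17) for each prime q ∈ {2}.
7^8 ≡ 16 (mod 17)  [q = 2: ≢ 1 ✓]
All checks pass, so 7 has order 16 and is a primitive root modulo 17.

Yes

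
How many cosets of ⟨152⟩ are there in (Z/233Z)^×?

By Lagrange's theorem, ord_233(152) divides φ(233) = 233 − 1 = 232 = 2^3 · 29.
Divisors of 232: 1, 2, 4, 8, 29, 58, 116, 232.
Check 152^d mod 233 for each divisor in increasing order:
152^1 ≡ 152 (mod 233)
152^2 ≡ 37 (mod 233)
152^4 ≡ 204 (mod 233)
152^8 ≡ 142 (mod 233)
152^29 ≡ 1 (mod 233) ✓
The order of 152 is 29, so the subgroup it generates has 29 elements.
Index = |(Z/233Z)^×| / |⟨152⟩| = 232 / 29 = 8.

8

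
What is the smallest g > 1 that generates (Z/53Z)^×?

2

φ(53) = 53 − 1 = 52 = 2^2 · 13.
Test candidates g = 2, 3, … against the prime factors q ∈ {2, 13} of φ(53): g is a generator iff g^(52/q) ≢ 1 for every such q.
g = 2: 2^26 ≡ 52; 2^4 ≡ 16 — none is 1, so 2 is a primitive root.
So 2 is the smallest generator of (Z/53Z)^×.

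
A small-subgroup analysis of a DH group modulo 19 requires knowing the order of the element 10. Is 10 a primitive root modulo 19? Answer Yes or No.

Yes

φ(19) = 19 − 1 = 18 = 2 · 3^2.
An element g generates (Z/19Z)^× iff g^(18/q) ≢ 1 (mod 19) for each prime q ∈ {2, 3}.
10^9 ≡ 18 (mod 19)  [q = 2: ≢ 1 ✓]
10^6 ≡ 11 (mod 19)  [q = 3: ≢ 1 ✓]
None equal 1, so ord_19(10) = 18: 10 is a primitive root.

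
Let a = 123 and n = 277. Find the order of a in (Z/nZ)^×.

138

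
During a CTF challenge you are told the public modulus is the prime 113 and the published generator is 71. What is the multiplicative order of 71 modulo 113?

By Lagrange's theorem, ord_113(71) divides φ(113) = 113 − 1 = 112 = 2^4 · 7.
Divisors of 112: 1, 2, 4, 7, 8, 14, 16, 28, 56, 112.
Test each divisor d:
71^1 ≡ 71
71^2 ≡ 69
71^4 ≡ 15
71^7 ≡ 35
71^8 ≡ 112
71^14 ≡ 95
71^16 ≡ 1
So ord_113(71) = 16.

16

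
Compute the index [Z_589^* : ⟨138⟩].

ord(138) | φ(589) = φ(19·31) = (19−1)·(31−1) = 18·30 = 540 = 2^2 · 3^3 · 5.
Divisors of 540: 1, 2, 3, 4, 5, 6, 9, 10, 12, 15, 18, 20, 27, 30, 36, 45, 54, 60, 90, 108, 135, 180, 270, 540.
Test each divisor d:
138^1 ≡ 138 (mod 589)
138^2 ≡ 196 (mod 589)
138^3 ≡ 543 (mod 589)
138^4 ≡ 131 (mod 589)
138^5 ≡ 408 (mod 589)
138^6 ≡ 349 (mod 589)
138^9 ≡ 438 (mod 589)
138^10 ≡ 366 (mod 589)
138^12 ≡ 467 (mod 589)
138^15 ≡ 311 (mod 589)
138^18 ≡ 419 (mod 589)
138^20 ≡ 253 (mod 589)
138^27 ≡ 343 (mod 589)
138^30 ≡ 125 (mod 589)
138^36 ≡ 39 (mod 589)
138^45 ≡ 1 (mod 589) ✓
Thus |⟨138⟩| = ord(138) = 45.
Index = |(Z/589Z)^×| / |⟨138⟩| = 540 / 45 = 12.

12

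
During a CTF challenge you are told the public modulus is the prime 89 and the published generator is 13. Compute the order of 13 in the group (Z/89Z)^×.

88

By Lagrange's theorem, ord_89(13) divides φ(89) = 89 − 1 = 88 = 2^3 · 11.
Divisors of 88: 1, 2, 4, 8, 11, 22, 44, 88.
Compute 13^d (mod 89) for the divisors d until we hit 1:
13^1 ≡ 13 (mod 89)
13^2 ≡ 80 (mod 89)
13^4 ≡ 81 (mod 89)
13^8 ≡ 64 (mod 89)
13^11 ≡ 77 (mod 89)
13^22 ≡ 55 (mod 89)
13^44 ≡ 88 (mod 89)
13^88 ≡ 1 (mod 89) ✓
The smallest such exponent is 88, so the order of 13 is 88.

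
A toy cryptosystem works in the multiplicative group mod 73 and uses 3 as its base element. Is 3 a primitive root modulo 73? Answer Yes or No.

No

φ(73) = 73 − 1 = 72 = 2^3 · 3^2.
It suffices to check that the order of 3 is not a proper divisor of 72: compute 3^(72/q) for q ∈ {2, 3}.
3^36 ≡ 1 (mod 73)  [q = 2: ≡ 1 ✗]
3^24 ≡ 1 (mod 73)  [q = 3: ≡ 1 ✗]
Since 3^36 ≡ 1, the order of 3 divides 36 < 72, so 3 is not a primitive root.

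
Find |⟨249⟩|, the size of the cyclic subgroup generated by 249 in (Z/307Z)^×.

306

By Lagrange's theorem, ord_307(249) divides φ(307) = 307 − 1 = 306 = 2 · 3^2 · 17.
Divisors of 306: 1, 2, 3, 6, 9, 17, 18, 34, 51, 102, 153, 306.
Evaluate successive powers at the divisors of 306:
249^1 ≡ 249 (mod 307)
249^2 ≡ 294 (mod 307)
249^3 ≡ 140 (mod 307)
249^6 ≡ 259 (mod 307)
249^9 ≡ 34 (mod 307)
249^17 ≡ 33 (mod 307)
249^18 ≡ 235 (mod 307)
249^34 ≡ 168 (mod 307)
249^51 ≡ 18 (mod 307)
249^102 ≡ 17 (mod 307)
249^153 ≡ 306 (mod 307)
249^306 ≡ 1 (mod 307) ✓
Hence ord(249) = 306.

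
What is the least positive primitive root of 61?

2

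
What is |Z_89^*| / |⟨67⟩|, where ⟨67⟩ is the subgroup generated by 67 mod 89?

Since 67 ∈ (Z/89Z)^×, its order divides φ(89) = 89 − 1 = 88 = 2^3 · 11.
Divisors of 88: 1, 2, 4, 8, 11, 22, 44, 88.
Check 67^d mod 89 for each divisor in increasing order:
67^1 ≡ 67
67^2 ≡ 39
67^4 ≡ 8
67^8 ≡ 64
67^11 ≡ 1
The order of 67 is 11, so the subgroup it generates has 11 elements.
[(Z/89Z)^× : ⟨67⟩] = 88/11 = 8.

8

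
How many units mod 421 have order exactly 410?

0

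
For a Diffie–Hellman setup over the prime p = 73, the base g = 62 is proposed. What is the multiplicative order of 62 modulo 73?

Since 62 ∈ (Z/73Z)^×, its order divides φ(73) = 73 − 1 = 72 = 2^3 · 3^2.
Divisors of 72: 1, 2, 3, 4, 6, 8, 9, 12, 18, 24, 36, 72.
Compute 62^d (mod 73) for the divisors d until we hit 1:
62^1 ≡ 62 (mod 73)
62^2 ≡ 48 (mod 73)
62^3 ≡ 56 (mod 73)
62^4 ≡ 41 (mod 73)
62^6 ≡ 70 (mod 73)
62^8 ≡ 2 (mod 73)
62^9 ≡ 51 (mod 73)
62^12 ≡ 9 (mod 73)
62^18 ≡ 46 (mod 73)
62^24 ≡ 8 (mod 73)
62^36 ≡ 72 (mod 73)
62^72 ≡ 1 (mod 73) ✓
Therefore the multiplicative order of 62 modulo 73 is 72.

72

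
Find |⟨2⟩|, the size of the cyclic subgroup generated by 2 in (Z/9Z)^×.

By Lagrange's theorem, ord_9(2) divides φ(9) = φ(3^2) = 3·(3−1) = 6 = 2 · 3.
Divisors of 6: 1, 2, 3, 6.
Test each divisor d:
2^1 ≡ 2
2^2 ≡ 4
2^3 ≡ 8
2^6 ≡ 1
Therefore the multiplicative order of 2 modulo 9 is 6.

6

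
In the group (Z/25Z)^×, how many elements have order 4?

φ(25) = φ(5^2) = 5·(5−1) = 20 = 2^2 · 5.
(Z/25Z)^× is cyclic (|G| = 20); a cyclic group of order m has exactly φ(d) elements of each order d | m, and none otherwise.
4 = 2^2 divides 20, and φ(4) = 2.

2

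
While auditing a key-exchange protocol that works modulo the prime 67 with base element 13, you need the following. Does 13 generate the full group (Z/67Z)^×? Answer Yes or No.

φ(67) = 67 − 1 = 66 = 2 · 3 · 11.
It suffices to check that the order of 13 is not a proper divisor of 66: compute 13^(66/q) for q ∈ {2, 3, 11}.
13^33 ≡ 66 (mod 67)  [q = 2: ≢ 1 ✓]
13^22 ≡ 37 (mod 67)  [q = 3: ≢ 1 ✓]
13^6 ≡ 62 (mod 67)  [q = 11: ≢ 1 ✓]
None equal 1, so ord_67(13) = 66: 13 is a primitive root.

Yes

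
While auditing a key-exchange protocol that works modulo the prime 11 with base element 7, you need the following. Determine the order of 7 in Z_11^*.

The order of 7 must divide φ(11) = 11 − 1 = 10 = 2 · 5.
Divisors of 10: 1, 2, 5, 10.
Test each divisor d:
7^1 ≡ 7 (mod 11)
7^2 ≡ 5 (mod 11)
7^5 ≡ 10 (mod 11)
7^10 ≡ 1 (mod 11) ✓
Therefore the multiplicative order of 7 modulo 11 is 10.

10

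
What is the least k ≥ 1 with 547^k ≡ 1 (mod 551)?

126

ord(547) | φ(551) = φ(19·29) = (19−1)·(29−1) = 18·28 = 504 = 2^3 · 3^2 · 7.
Divisors of 504: 1, 2, 3, 4, 6, 7, 8, 9, 12, 14, 18, 21, 24, 28, 36, 42, 56, 63, 72, 84, 126, 168, 252, 504.
Check 547^d mod 551 for each divisor in increasing order:
547^1 ≡ 547
547^2 ≡ 16
547^3 ≡ 487
547^4 ≡ 256
547^6 ≡ 239
547^7 ≡ 146
547^8 ≡ 518
547^9 ≡ 132
547^12 ≡ 368
547^14 ≡ 378
547^18 ≡ 343
547^21 ≡ 88
547^24 ≡ 429
547^28 ≡ 175
547^36 ≡ 286
547^42 ≡ 30
547^56 ≡ 320
547^63 ≡ 436
547^72 ≡ 248
547^84 ≡ 349
547^126 ≡ 1
The smallest such exponent is 126, so the order of 547 is 126.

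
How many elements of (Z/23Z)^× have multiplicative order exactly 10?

0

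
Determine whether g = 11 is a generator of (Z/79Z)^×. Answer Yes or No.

φ(79) = 79 − 1 = 78 = 2 · 3 · 13.
11 is a primitive root mod 79 iff 11^(φ(79)/q) ≢ 1 for every prime q | φ(79), i.e. q ∈ {2, 3, 13}.
11^39 ≡ 1 (mod 79)  [q = 2: ≡ 1 ✗]
11^26 ≡ 55 (mod 79)  [q = 3: ≢ 1 ✓]
11^6 ≡ 65 (mod 79)  [q = 13: ≢ 1 ✓]
11^39 ≡ 1 shows ord(11) | 39, strictly less than φ(79); not a primitive root.

No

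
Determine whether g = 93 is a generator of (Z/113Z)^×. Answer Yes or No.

Yes

φ(113) = 113 − 1 = 112 = 2^4 · 7.
Test 93^(112/q) mod 113 for each prime factor q of 112:
93^56 ≡ 112 (mod 113)  [q = 2: ≢ 1 ✓]
93^16 ≡ 28 (mod 113)  [q = 7: ≢ 1 ✓]
None equal 1, so ord_113(93) = 112: 93 is a primitive root.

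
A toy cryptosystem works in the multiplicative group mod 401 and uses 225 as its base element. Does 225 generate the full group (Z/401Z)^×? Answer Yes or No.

No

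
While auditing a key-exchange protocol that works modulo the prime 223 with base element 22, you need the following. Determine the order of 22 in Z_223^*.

222

The order of 22 must divide φ(223) = 223 − 1 = 222 = 2 · 3 · 37.
Divisors of 222: 1, 2, 3, 6, 37, 74, 111, 222.
Compute 22^d (mod 223) for the divisors d until we hit 1:
22^1 ≡ 22 (mod 223)
22^2 ≡ 38 (mod 223)
22^3 ≡ 167 (mod 223)
22^6 ≡ 14 (mod 223)
22^37 ≡ 40 (mod 223)
22^74 ≡ 39 (mod 223)
22^111 ≡ 222 (mod 223)
22^222 ≡ 1 (mod 223) ✓
The smallest such exponent is 222, so the order of 22 is 222.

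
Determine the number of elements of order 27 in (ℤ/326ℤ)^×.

18

φ(326) = φ(2)·φ(163) = 1·162 = 162 = 2 · 3^4.
In a cyclic group of order 162, there are φ(d) elements of order d for each divisor d of 162, and zero for non-divisors.
27 = 3^3 divides 162, and φ(27) = 18.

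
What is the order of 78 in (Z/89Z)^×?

11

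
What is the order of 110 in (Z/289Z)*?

8

Since 110 ∈ (Z/289Z)^×, its order divides φ(289) = φ(17^2) = 17·(17−1) = 272 = 2^4 · 17.
Divisors of 272: 1, 2, 4, 8, 16, 17, 34, 68, 136, 272.
Evaluate successive powers at the divisors of 272:
110^1 ≡ 110
110^2 ≡ 251
110^4 ≡ 288
110^8 ≡ 1
The smallest such exponent is 8, so the order of 110 is 8.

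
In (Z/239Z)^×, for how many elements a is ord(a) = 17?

φ(239) = 239 − 1 = 238 = 2 · 7 · 17.
(Z/239Z)^× is cyclic (|G| = 238); a cyclic group of order m has exactly φ(d) elements of each order d | m, and none otherwise.
17 | 238, and φ(17) = 17 − 1 = 16.

16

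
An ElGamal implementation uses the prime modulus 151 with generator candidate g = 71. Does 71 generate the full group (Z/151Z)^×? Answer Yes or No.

Yes

φ(151) = 151 − 1 = 150 = 2 · 3 · 5^2.
An element g generates (Z/151Z)^× iff g^(150/q) ≢ 1 (mod 151) for each prime q ∈ {2, 3, 5}.
71^75 ≡ 150 (mod 151)  [q = 2: ≢ 1 ✓]
71^50 ≡ 118 (mod 151)  [q = 3: ≢ 1 ✓]
71^30 ≡ 8 (mod 151)  [q = 5: ≢ 1 ✓]
Every test exponent gives a nontrivial residue, hence 71 generates the full group.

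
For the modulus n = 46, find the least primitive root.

5

φ(46) = φ(2)·φ(23) = 1·22 = 22 = 2 · 11.
g is a primitive root iff g^(22/q) ≢ 1 (mod 46) for each prime q ∈ {2, 11}.
g = 2: gcd(2, 46) = 2 > 1, not a unit — skip.
g = 3: 3^11 ≡ 1 — hits 1, so not a primitive root.
g = 4: gcd(4, 46) = 2 > 1, not a unit — skip.
g = 5: 5^11 ≡ 45; 5^2 ≡ 25 — none is 1, so 5 is a primitive root.
The smallest primitive root modulo 46 is 5.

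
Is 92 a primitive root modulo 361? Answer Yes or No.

φ(361) = φ(19^2) = 19·(19−1) = 342 = 2 · 3^2 · 19.
An element g generates (Z/361Z)^× iff g^(342/q) ≢ 1 (mod 361) for each prime q ∈ {2, 3, 19}.
92^171 ≡ 1 (mod 361)  [q = 2: ≡ 1 ✗]
92^114 ≡ 292 (mod 361)  [q = 3: ≢ 1 ✓]
92^18 ≡ 134 (mod 361)  [q = 19: ≢ 1 ✓]
Since 92^171 ≡ 1, the order of 92 divides 171 < 342, so 92 is not a primitive root.

No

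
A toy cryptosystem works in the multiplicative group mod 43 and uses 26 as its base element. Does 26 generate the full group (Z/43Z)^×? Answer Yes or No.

φ(43) = 43 − 1 = 42 = 2 · 3 · 7.
It suffices to check that the order of 26 is not a proper divisor of 42: compute 26^(42/q) for q ∈ {2, 3, 7}.
26^21 ≡ 42 (mod 43)  [q = 2: ≢ 1 ✓]
26^14 ≡ 6 (mod 43)  [q = 3: ≢ 1 ✓]
26^6 ≡ 35 (mod 43)  [q = 7: ≢ 1 ✓]
Every test exponent gives a nontrivial residue, hence 26 generates the full group.

Yes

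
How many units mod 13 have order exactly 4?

2

φ(13) = 13 − 1 = 12 = 2^2 · 3.
(Z/13Z)^× is cyclic (|G| = 12); a cyclic group of order m has exactly φ(d) elements of each order d | m, and none otherwise.
4 = 2^2 divides 12, and φ(4) = 2.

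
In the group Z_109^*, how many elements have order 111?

0

φ(109) = 109 − 1 = 108 = 2^2 · 3^3.
In a cyclic group of order 108, there are φ(d) elements of order d for each divisor d of 108, and zero for non-divisors.
111 does not divide 108, so no element of (Z/109Z)^× has order 111.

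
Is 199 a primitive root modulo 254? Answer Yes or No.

φ(254) = φ(2)·φ(127) = 1·126 = 126 = 2 · 3^2 · 7.
199 is a primitive root mod 254 iff 199^(φ(254)/q) ≢ 1 for every prime q | φ(254), i.e. q ∈ {2, 3, 7}.
199^63 ≡ 1 (mod 254)  [q = 2: ≡ 1 ✗]
199^42 ≡ 19 (mod 254)  [q = 3: ≢ 1 ✓]
199^18 ≡ 131 (mod 254)  [q = 7: ≢ 1 ✓]
Since 199^63 ≡ 1, the order of 199 divides 63 < 126, so 199 is not a primitive root.

No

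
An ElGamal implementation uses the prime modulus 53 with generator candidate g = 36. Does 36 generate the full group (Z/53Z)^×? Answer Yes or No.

φ(53) = 53 − 1 = 52 = 2^2 · 13.
Test 36^(52/q) mod 53 for each prime factor q of 52:
36^26 ≡ 1 (mod 53)  [q = 2: ≡ 1 ✗]
36^4 ≡ 46 (mod 53)  [q = 13: ≢ 1 ✓]
Since 36^26 ≡ 1, the order of 36 divides 26 < 52, so 36 is not a primitive root.

No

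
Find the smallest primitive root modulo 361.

2

φ(361) = φ(19^2) = 19·(19−1) = 342 = 2 · 3^2 · 19.
g is a primitive root iff g^(342/q) ≢ 1 (mod 361) for each prime q ∈ {2, 3, 19}.
g = 2: 2^171 ≡ 360; 2^114 ≡ 292; 2^18 ≡ 58 — none is 1, so 2 is a primitive root.
The smallest primitive root modulo 361 is 2.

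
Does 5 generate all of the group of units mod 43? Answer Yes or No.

Yes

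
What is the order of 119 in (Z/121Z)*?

55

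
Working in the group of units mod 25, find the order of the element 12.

ord(12) | φ(25) = φ(5^2) = 5·(5−1) = 20 = 2^2 · 5.
Divisors of 20: 1, 2, 4, 5, 10, 20.
Evaluate successive powers at the divisors of 20:
12^1 ≡ 12
12^2 ≡ 19
12^4 ≡ 11
12^5 ≡ 7
12^10 ≡ 24
12^20 ≡ 1
Hence ord(12) = 20.

20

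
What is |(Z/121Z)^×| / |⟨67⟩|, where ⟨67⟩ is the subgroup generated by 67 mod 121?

By Lagrange's theorem, ord_121(67) divides φ(121) = φ(11^2) = 11·(11−1) = 110 = 2 · 5 · 11.
Divisors of 110: 1, 2, 5, 10, 11, 22, 55, 110.
Evaluate successive powers at the divisors of 110:
67^1 ≡ 67 (mod 121)
67^2 ≡ 12 (mod 121)
67^5 ≡ 89 (mod 121)
67^10 ≡ 56 (mod 121)
67^11 ≡ 1 (mod 121) ✓
The order of 67 is 11, so the subgroup it generates has 11 elements.
Index = |(Z/121Z)^×| / |⟨67⟩| = 110 / 11 = 10.

10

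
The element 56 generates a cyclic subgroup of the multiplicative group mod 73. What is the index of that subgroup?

By Lagrange's theorem, ord_73(56) divides φ(73) = 73 − 1 = 72 = 2^3 · 3^2.
Divisors of 72: 1, 2, 3, 4, 6, 8, 9, 12, 18, 24, 36, 72.
Check 56^d mod 73 for each divisor in increasing order:
56^1 ≡ 56
56^2 ≡ 70
56^3 ≡ 51
56^4 ≡ 9
56^6 ≡ 46
56^8 ≡ 8
56^9 ≡ 10
56^12 ≡ 72
56^18 ≡ 27
56^24 ≡ 1
Thus |⟨56⟩| = ord(56) = 24.
Index = |(Z/73Z)^×| / |⟨56⟩| = 72 / 24 = 3.

3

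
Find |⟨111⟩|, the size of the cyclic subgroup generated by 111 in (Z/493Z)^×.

The order of 111 must divide φ(493) = φ(17·29) = (17−1)·(29−1) = 16·28 = 448 = 2^6 · 7.
Divisors of 448: 1, 2, 4, 7, 8, 14, 16, 28, 32, 56, 64, 112, 224, 448.
Compute 111^d (mod 493) for the divisors d until we hit 1:
111^1 ≡ 111 (mod 493)
111^2 ≡ 489 (mod 493)
111^4 ≡ 16 (mod 493)
111^7 ≡ 291 (mod 493)
111^8 ≡ 256 (mod 493)
111^14 ≡ 378 (mod 493)
111^16 ≡ 460 (mod 493)
111^28 ≡ 407 (mod 493)
111^32 ≡ 103 (mod 493)
111^56 ≡ 1 (mod 493) ✓
The smallest such exponent is 56, so the order of 111 is 56.

56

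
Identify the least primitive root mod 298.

φ(298) = φ(2)·φ(149) = 1·148 = 148 = 2^2 · 37.
g is a primitive root iff g^(148/q) ≢ 1 (mod 298) for each prime q ∈ {2, 37}.
g = 2: gcd(2, 298) = 2 > 1, not a unit — skip.
g = 3: 3^74 ≡ 297; 3^4 ≡ 81 — none is 1, so 3 is a primitive root.
The smallest primitive root modulo 298 is 3.

3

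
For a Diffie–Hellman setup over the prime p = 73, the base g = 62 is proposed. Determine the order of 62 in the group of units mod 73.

72

The order of 62 must divide φ(73) = 73 − 1 = 72 = 2^3 · 3^2.
Divisors of 72: 1, 2, 3, 4, 6, 8, 9, 12, 18, 24, 36, 72.
Evaluate successive powers at the divisors of 72:
62^1 ≡ 62 (mod 73)
62^2 ≡ 48 (mod 73)
62^3 ≡ 56 (mod 73)
62^4 ≡ 41 (mod 73)
62^6 ≡ 70 (mod 73)
62^8 ≡ 2 (mod 73)
62^9 ≡ 51 (mod 73)
62^12 ≡ 9 (mod 73)
62^18 ≡ 46 (mod 73)
62^24 ≡ 8 (mod 73)
62^36 ≡ 72 (mod 73)
62^72 ≡ 1 (mod 73) ✓
Therefore the multiplicative order of 62 modulo 73 is 72.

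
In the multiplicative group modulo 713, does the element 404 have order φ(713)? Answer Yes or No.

No

713 = 23 · 31 is a product of two distinct odd primes, so (Z/713Z)^× ≅ (Z/23Z)^× × (Z/31Z)^× is not cyclic.
No primitive root modulo 713 exists; in particular 404 is not one.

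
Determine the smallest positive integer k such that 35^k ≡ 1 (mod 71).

70

Since 35 ∈ (Z/71Z)^×, its order divides φ(71) = 71 − 1 = 70 = 2 · 5 · 7.
Divisors of 70: 1, 2, 5, 7, 10, 14, 35, 70.
Check 35^d mod 71 for each divisor in increasing order:
35^1 ≡ 35 (mod 71)
35^2 ≡ 18 (mod 71)
35^5 ≡ 51 (mod 71)
35^7 ≡ 66 (mod 71)
35^10 ≡ 45 (mod 71)
35^14 ≡ 25 (mod 71)
35^35 ≡ 70 (mod 71)
35^70 ≡ 1 (mod 71) ✓
The smallest such exponent is 70, so the order of 35 is 70.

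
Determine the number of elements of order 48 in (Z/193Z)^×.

16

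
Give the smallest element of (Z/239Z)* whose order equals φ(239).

φ(239) = 239 − 1 = 238 = 2 · 7 · 17.
Test candidates g = 2, 3, … against the prime factors q ∈ {2, 7, 17} of φ(239): g is a generator iff g^(238/q) ≢ 1 for every such q.
g = 2: 2^119 ≡ 1 — hits 1, so not a primitive root.
g = 3: 3^119 ≡ 1 — hits 1, so not a primitive root.
g = 4: 4^119 ≡ 1 — hits 1, so not a primitive root.
g = 5: 5^119 ≡ 1 — hits 1, so not a primitive root.
g = 6: 6^119 ≡ 1 — hits 1, so not a primitive root.
g = 7: 7^119 ≡ 238; 7^34 ≡ 24; 7^14 ≡ 211 — none is 1, so 7 is a primitive root.
So 7 is the smallest generator of (Z/239Z)^×.

7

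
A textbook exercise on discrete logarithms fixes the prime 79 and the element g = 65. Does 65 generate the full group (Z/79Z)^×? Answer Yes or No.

No

φ(79) = 79 − 1 = 78 = 2 · 3 · 13.
65 is a primitive root mod 79 iff 65^(φ(79)/q) ≢ 1 for every prime q | φ(79), i.e. q ∈ {2, 3, 13}.
65^39 ≡ 1 (mod 79)  [q = 2: ≡ 1 ✗]
65^26 ≡ 1 (mod 79)  [q = 3: ≡ 1 ✗]
65^6 ≡ 46 (mod 79)  [q = 13: ≢ 1 ✓]
65^39 ≡ 1 shows ord(65) | 39, strictly less than φ(79); not a primitive root.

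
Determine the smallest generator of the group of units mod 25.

2

φ(25) = φ(5^2) = 5·(5−1) = 20 = 2^2 · 5.
Test candidates g = 2, 3, … against the prime factors q ∈ {2, 5} of φ(25): g is a generator iff g^(20/q) ≢ 1 for every such q.
g = 2: 2^10 ≡ 24; 2^4 ≡ 16 — none is 1, so 2 is a primitive root.
Hence the least primitive root of 25 is 2.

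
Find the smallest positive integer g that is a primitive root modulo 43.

3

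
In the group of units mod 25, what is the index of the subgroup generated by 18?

5

ord(18) | φ(25) = φ(5^2) = 5·(5−1) = 20 = 2^2 · 5.
Divisors of 20: 1, 2, 4, 5, 10, 20.
Test each divisor d:
18^1 ≡ 18 (mod 25)
18^2 ≡ 24 (mod 25)
18^4 ≡ 1 (mod 25) ✓
So ord_25(18) = 4, hence |⟨18⟩| = 4.
The index is φ(25) / ord(18) = 20 / 4 = 5.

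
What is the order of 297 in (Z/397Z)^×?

198

By Lagrange's theorem, ord_397(297) divides φ(397) = 397 − 1 = 396 = 2^2 · 3^2 · 11.
Divisors of 396: 1, 2, 3, 4, 6, 9, 11, 12, 18, 22, 33, 36, 44, 66, 99, 132, 198, 396.
Evaluate successive powers at the divisors of 396:
297^1 ≡ 297
297^2 ≡ 75
297^3 ≡ 43
297^4 ≡ 67
297^6 ≡ 261
297^9 ≡ 107
297^11 ≡ 85
297^12 ≡ 234
297^18 ≡ 333
297^22 ≡ 79
297^33 ≡ 363
297^36 ≡ 126
297^44 ≡ 286
297^66 ≡ 362
297^99 ≡ 396
297^132 ≡ 34
297^198 ≡ 1
Hence ord(297) = 198.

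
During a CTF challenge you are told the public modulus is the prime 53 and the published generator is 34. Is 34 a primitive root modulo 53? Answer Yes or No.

φ(53) = 53 − 1 = 52 = 2^2 · 13.
It suffices to check that the order of 34 is not a proper divisor of 52: compute 34^(52/q) for q ∈ {2, 13}.
34^26 ≡ 52 (mod 53)  [q = 2: ≢ 1 ✓]
34^4 ≡ 47 (mod 53)  [q = 13: ≢ 1 ✓]
All checks pass, so 34 has order 52 and is a primitive root modulo 53.

Yes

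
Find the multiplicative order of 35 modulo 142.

70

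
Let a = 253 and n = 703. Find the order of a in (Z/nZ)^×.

36

By Lagrange's theorem, ord_703(253) divides φ(703) = φ(19·37) = (19−1)·(37−1) = 18·36 = 648 = 2^3 · 3^4.
Divisors of 648: 1, 2, 3, 4, 6, 8, 9, 12, 18, 24, 27, 36, 54, 72, 81, 108, 162, 216, 324, 648.
Check 253^d mod 703 for each divisor in increasing order:
253^1 ≡ 253
253^2 ≡ 36
253^3 ≡ 672
253^4 ≡ 593
253^6 ≡ 258
253^8 ≡ 149
253^9 ≡ 438
253^12 ≡ 482
253^18 ≡ 628
253^24 ≡ 334
253^27 ≡ 191
253^36 ≡ 1
The smallest such exponent is 36, so the order of 253 is 36.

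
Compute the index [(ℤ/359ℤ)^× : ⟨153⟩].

2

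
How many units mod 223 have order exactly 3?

φ(223) = 223 − 1 = 222 = 2 · 3 · 37.
In a cyclic group of order 222, there are φ(d) elements of order d for each divisor d of 222, and zero for non-divisors.
3 | 222, and φ(3) = 3 − 1 = 2.

2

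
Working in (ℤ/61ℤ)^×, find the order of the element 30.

60

ord(30) | φ(61) = 61 − 1 = 60 = 2^2 · 3 · 5.
Divisors of 60: 1, 2, 3, 4, 5, 6, 10, 12, 15, 20, 30, 60.
Test each divisor d:
30^1 ≡ 30 (mod 61)
30^2 ≡ 46 (mod 61)
30^3 ≡ 38 (mod 61)
30^4 ≡ 42 (mod 61)
30^5 ≡ 40 (mod 61)
30^6 ≡ 41 (mod 61)
30^10 ≡ 14 (mod 61)
30^12 ≡ 34 (mod 61)
30^15 ≡ 11 (mod 61)
30^20 ≡ 13 (mod 61)
30^30 ≡ 60 (mod 61)
30^60 ≡ 1 (mod 61) ✓
Hence ord(30) = 60.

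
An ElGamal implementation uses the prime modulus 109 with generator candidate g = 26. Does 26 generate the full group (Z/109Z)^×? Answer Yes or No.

φ(109) = 109 − 1 = 108 = 2^2 · 3^3.
Test 26^(108/q) mod 109 for each prime factor q of 108:
26^54 ≡ 1 (mod 109)  [q = 2: ≡ 1 ✗]
26^36 ≡ 63 (mod 109)  [q = 3: ≢ 1 ✓]
The check at q = 2 fails, so 26 generates a proper subgroup.

No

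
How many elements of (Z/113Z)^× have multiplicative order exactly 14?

φ(113) = 113 − 1 = 112 = 2^4 · 7.
In a cyclic group of order 112, there are φ(d) elements of order d for each divisor d of 112, and zero for non-divisors.
14 = 2 · 7 divides 112, and φ(14) = 6.

6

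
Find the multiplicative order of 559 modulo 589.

6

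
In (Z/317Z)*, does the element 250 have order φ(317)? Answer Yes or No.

No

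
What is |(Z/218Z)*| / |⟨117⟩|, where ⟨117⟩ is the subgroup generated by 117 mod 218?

By Lagrange's theorem, ord_218(117) divides φ(218) = φ(2)·φ(109) = 1·108 = 108 = 2^2 · 3^3.
Divisors of 108: 1, 2, 3, 4, 6, 9, 12, 18, 27, 36, 54, 108.
Compute 117^d (mod 218) for the divisors d until we hit 1:
117^1 ≡ 117 (mod 218)
117^2 ≡ 173 (mod 218)
117^3 ≡ 185 (mod 218)
117^4 ≡ 63 (mod 218)
117^6 ≡ 217 (mod 218)
117^9 ≡ 33 (mod 218)
117^12 ≡ 1 (mod 218) ✓
The order of 117 is 12, so the subgroup it generates has 12 elements.
The index is φ(218) / ord(117) = 108 / 12 = 9.

9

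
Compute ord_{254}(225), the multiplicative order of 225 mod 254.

63

The order of 225 must divide φ(254) = φ(2)·φ(127) = 1·126 = 126 = 2 · 3^2 · 7.
Divisors of 126: 1, 2, 3, 6, 7, 9, 14, 18, 21, 42, 63, 126.
Evaluate successive powers at the divisors of 126:
225^1 ≡ 225
225^2 ≡ 79
225^3 ≡ 249
225^6 ≡ 25
225^7 ≡ 37
225^9 ≡ 129
225^14 ≡ 99
225^18 ≡ 131
225^21 ≡ 107
225^42 ≡ 19
225^63 ≡ 1
Therefore the multiplicative order of 225 modulo 254 is 63.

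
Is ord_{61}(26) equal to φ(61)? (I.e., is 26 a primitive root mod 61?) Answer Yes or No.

Yes

φ(61) = 61 − 1 = 60 = 2^2 · 3 · 5.
26 is a primitive root mod 61 iff 26^(φ(61)/q) ≢ 1 for every prime q | φ(61), i.e. q ∈ {2, 3, 5}.
26^30 ≡ 60 (mod 61)  [q = 2: ≢ 1 ✓]
26^20 ≡ 13 (mod 61)  [q = 3: ≢ 1 ✓]
26^12 ≡ 9 (mod 61)  [q = 5: ≢ 1 ✓]
None equal 1, so ord_61(26) = 60: 26 is a primitive root.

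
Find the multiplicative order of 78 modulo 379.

378

By Lagrange's theorem, ord_379(78) divides φ(379) = 379 − 1 = 378 = 2 · 3^3 · 7.
Divisors of 378: 1, 2, 3, 6, 7, 9, 14, 18, 21, 27, 42, 54, 63, 126, 189, 378.
Evaluate successive powers at the divisors of 378:
78^1 ≡ 78 (mod 379)
78^2 ≡ 20 (mod 379)
78^3 ≡ 44 (mod 379)
78^6 ≡ 41 (mod 379)
78^7 ≡ 166 (mod 379)
78^9 ≡ 288 (mod 379)
78^14 ≡ 268 (mod 379)
78^18 ≡ 322 (mod 379)
78^21 ≡ 145 (mod 379)
78^27 ≡ 260 (mod 379)
78^42 ≡ 180 (mod 379)
78^54 ≡ 138 (mod 379)
78^63 ≡ 328 (mod 379)
78^126 ≡ 327 (mod 379)
78^189 ≡ 378 (mod 379)
78^378 ≡ 1 (mod 379) ✓
The smallest such exponent is 378, so the order of 78 is 378.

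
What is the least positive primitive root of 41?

6

φ(41) = 41 − 1 = 40 = 2^3 · 5.
g is a primitive root iff g^(40/q) ≢ 1 (mod 41) for each prime q ∈ {2, 5}.
g = 2: 2^20 ≡ 1 — hits 1, so not a primitive root.
g = 3: 3^20 ≡ 40; 3^8 ≡ 1 — hits 1, so not a primitive root.
g = 4: 4^20 ≡ 1 — hits 1, so not a primitive root.
g = 5: 5^20 ≡ 1 — hits 1, so not a primitive root.
g = 6: 6^20 ≡ 40; 6^8 ≡ 10 — none is 1, so 6 is a primitive root.
Hence the least primitive root of 41 is 6.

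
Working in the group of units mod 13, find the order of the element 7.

By Lagrange's theorem, ord_13(7) divides φ(13) = 13 − 1 = 12 = 2^2 · 3.
Divisors of 12: 1, 2, 3, 4, 6, 12.
Test each divisor d:
7^1 ≡ 7 (mod 13)
7^2 ≡ 10 (mod 13)
7^3 ≡ 5 (mod 13)
7^4 ≡ 9 (mod 13)
7^6 ≡ 12 (mod 13)
7^12 ≡ 1 (mod 13) ✓
Hence ord(7) = 12.

12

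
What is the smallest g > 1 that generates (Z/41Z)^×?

6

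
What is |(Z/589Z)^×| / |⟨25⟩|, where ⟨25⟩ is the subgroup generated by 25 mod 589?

60

By Lagrange's theorem, ord_589(25) divides φ(589) = φ(19·31) = (19−1)·(31−1) = 18·30 = 540 = 2^2 · 3^3 · 5.
Divisors of 540: 1, 2, 3, 4, 5, 6, 9, 10, 12, 15, 18, 20, 27, 30, 36, 45, 54, 60, 90, 108, 135, 180, 270, 540.
Test each divisor d:
25^1 ≡ 25
25^2 ≡ 36
25^3 ≡ 311
25^4 ≡ 118
25^5 ≡ 5
25^6 ≡ 125
25^9 ≡ 1
So ord_589(25) = 9, hence |⟨25⟩| = 9.
The index is φ(589) / ord(25) = 540 / 9 = 60.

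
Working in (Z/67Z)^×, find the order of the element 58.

22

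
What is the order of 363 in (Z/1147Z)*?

90

By Lagrange's theorem, ord_1147(363) divides φ(1147) = φ(31·37) = (31−1)·(37−1) = 30·36 = 1080 = 2^3 · 3^3 · 5.
Divisors of 1080: 1, 2, 3, 4, 5, 6, 8, 9, 10, 12, 15, 18, 20, 24, 27, 30, 36, 40, 45, 54, 60, 72, 90, 108, 120, 135, 180, 216, 270, 360, 540, 1080.
Compute 363^d (mod 1147) for the divisors d until we hit 1:
363^1 ≡ 363 (mod 1147)
363^2 ≡ 1011 (mod 1147)
363^3 ≡ 1100 (mod 1147)
363^4 ≡ 144 (mod 1147)
363^5 ≡ 657 (mod 1147)
363^6 ≡ 1062 (mod 1147)
363^8 ≡ 90 (mod 1147)
363^9 ≡ 554 (mod 1147)
363^10 ≡ 377 (mod 1147)
363^12 ≡ 343 (mod 1147)
363^15 ≡ 1084 (mod 1147)
363^18 ≡ 667 (mod 1147)
363^20 ≡ 1048 (mod 1147)
363^24 ≡ 655 (mod 1147)
363^27 ≡ 184 (mod 1147)
363^30 ≡ 528 (mod 1147)
363^36 ≡ 1000 (mod 1147)
363^40 ≡ 625 (mod 1147)
363^45 ≡ 1146 (mod 1147)
363^54 ≡ 593 (mod 1147)
363^60 ≡ 63 (mod 1147)
363^72 ≡ 963 (mod 1147)
363^90 ≡ 1 (mod 1147) ✓
The smallest such exponent is 90, so the order of 363 is 90.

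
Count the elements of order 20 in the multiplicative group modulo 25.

8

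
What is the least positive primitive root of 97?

φ(97) = 97 − 1 = 96 = 2^5 · 3.
g is a primitive root iff g^(96/q) ≢ 1 (mod 97) for each prime q ∈ {2, 3}.
g = 2: 2^48 ≡ 1 — hits 1, so not a primitive root.
g = 3: 3^48 ≡ 1 — hits 1, so not a primitive root.
g = 4: 4^48 ≡ 1 — hits 1, so not a primitive root.
g = 5: 5^48 ≡ 96; 5^32 ≡ 35 — none is 1, so 5 is a primitive root.
So 5 is the smallest generator of (Z/97Z)^×.

5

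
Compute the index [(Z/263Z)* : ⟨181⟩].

2

The order of 181 must divide φ(263) = 263 − 1 = 262 = 2 · 131.
Divisors of 262: 1, 2, 131, 262.
Compute 181^d (mod 263) for the divisors d until we hit 1:
181^1 ≡ 181 (mod 263)
181^2 ≡ 149 (mod 263)
181^131 ≡ 1 (mod 263) ✓
The order of 181 is 131, so the subgroup it generates has 131 elements.
[(Z/263Z)^× : ⟨181⟩] = 262/131 = 2.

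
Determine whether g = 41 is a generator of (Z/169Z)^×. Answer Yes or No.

Yes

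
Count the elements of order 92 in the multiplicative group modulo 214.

φ(214) = φ(2)·φ(107) = 1·106 = 106 = 2 · 53.
In a cyclic group of order 106, there are φ(d) elements of order d for each divisor d of 106, and zero for non-divisors.
92 does not divide 106, so no element of (Z/214Z)^× has order 92.

0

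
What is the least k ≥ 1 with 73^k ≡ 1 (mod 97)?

24

ord(73) | φ(97) = 97 − 1 = 96 = 2^5 · 3.
Divisors of 96: 1, 2, 3, 4, 6, 8, 12, 16, 24, 32, 48, 96.
Test each divisor d:
73^1 ≡ 73
73^2 ≡ 91
73^3 ≡ 47
73^4 ≡ 36
73^6 ≡ 75
73^8 ≡ 35
73^12 ≡ 96
73^16 ≡ 61
73^24 ≡ 1
The smallest such exponent is 24, so the order of 73 is 24.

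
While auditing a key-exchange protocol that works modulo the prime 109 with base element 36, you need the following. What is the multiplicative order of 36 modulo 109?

ord(36) | φ(109) = 109 − 1 = 108 = 2^2 · 3^3.
Divisors of 108: 1, 2, 3, 4, 6, 9, 12, 18, 27, 36, 54, 108.
Test each divisor d:
36^1 ≡ 36 (mod 109)
36^2 ≡ 97 (mod 109)
36^3 ≡ 4 (mod 109)
36^4 ≡ 35 (mod 109)
36^6 ≡ 16 (mod 109)
36^9 ≡ 64 (mod 109)
36^12 ≡ 38 (mod 109)
36^18 ≡ 63 (mod 109)
36^27 ≡ 108 (mod 109)
36^36 ≡ 45 (mod 109)
36^54 ≡ 1 (mod 109) ✓
So ord_109(36) = 54.

54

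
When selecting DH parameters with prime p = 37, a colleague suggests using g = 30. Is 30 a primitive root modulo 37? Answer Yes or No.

No

φ(37) = 37 − 1 = 36 = 2^2 · 3^2.
Test 30^(36/q) mod 37 for each prime factor q of 36:
30^18 ≡ 1 (mod 37)  [q = 2: ≡ 1 ✗]
30^12 ≡ 10 (mod 37)  [q = 3: ≢ 1 ✓]
The check at q = 2 fails, so 30 generates a proper subgroup.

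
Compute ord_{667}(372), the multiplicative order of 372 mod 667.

77

ord(372) | φ(667) = φ(23·29) = (23−1)·(29−1) = 22·28 = 616 = 2^3 · 7 · 11.
Divisors of 616: 1, 2, 4, 7, 8, 11, 14, 22, 28, 44, 56, 77, 88, 154, 308, 616.
Evaluate successive powers at the divisors of 616:
372^1 ≡ 372
372^2 ≡ 315
372^4 ≡ 509
372^7 ≡ 146
372^8 ≡ 285
372^11 ≡ 277
372^14 ≡ 639
372^22 ≡ 24
372^28 ≡ 117
372^44 ≡ 576
372^56 ≡ 349
372^77 ≡ 1
The smallest such exponent is 77, so the order of 372 is 77.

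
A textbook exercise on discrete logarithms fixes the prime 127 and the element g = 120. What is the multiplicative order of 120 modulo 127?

63

ord(120) | φ(127) = 127 − 1 = 126 = 2 · 3^2 · 7.
Divisors of 126: 1, 2, 3, 6, 7, 9, 14, 18, 21, 42, 63, 126.
Compute 120^d (mod 127) for the divisors d until we hit 1:
120^1 ≡ 120 (mod 127)
120^2 ≡ 49 (mod 127)
120^3 ≡ 38 (mod 127)
120^6 ≡ 47 (mod 127)
120^7 ≡ 52 (mod 127)
120^9 ≡ 8 (mod 127)
120^14 ≡ 37 (mod 127)
120^18 ≡ 64 (mod 127)
120^21 ≡ 19 (mod 127)
120^42 ≡ 107 (mod 127)
120^63 ≡ 1 (mod 127) ✓
Hence ord(120) = 63.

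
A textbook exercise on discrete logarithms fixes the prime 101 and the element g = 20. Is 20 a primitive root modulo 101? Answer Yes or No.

No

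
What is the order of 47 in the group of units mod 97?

ord(47) | φ(97) = 97 − 1 = 96 = 2^5 · 3.
Divisors of 96: 1, 2, 3, 4, 6, 8, 12, 16, 24, 32, 48, 96.
Compute 47^d (mod 97) for the divisors d until we hit 1:
47^1 ≡ 47
47^2 ≡ 75
47^3 ≡ 33
47^4 ≡ 96
47^6 ≡ 22
47^8 ≡ 1
Hence ord(47) = 8.

8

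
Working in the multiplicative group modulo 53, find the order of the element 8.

Since 8 ∈ (Z/53Z)^×, its order divides φ(53) = 53 − 1 = 52 = 2^2 · 13.
Divisors of 52: 1, 2, 4, 13, 26, 52.
Evaluate successive powers at the divisors of 52:
8^1 ≡ 8 (mod 53)
8^2 ≡ 11 (mod 53)
8^4 ≡ 15 (mod 53)
8^13 ≡ 23 (mod 53)
8^26 ≡ 52 (mod 53)
8^52 ≡ 1 (mod 53) ✓
So ord_53(8) = 52.

52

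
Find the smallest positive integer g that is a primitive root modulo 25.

φ(25) = φ(5^2) = 5·(5−1) = 20 = 2^2 · 5.
g is a primitive root iff g^(20/q) ≢ 1 (mod 25) for each prime q ∈ {2, 5}.
g = 2: 2^10 ≡ 24; 2^4 ≡ 16 — none is 1, so 2 is a primitive root.
So 2 is the smallest generator of (Z/25Z)^×.

2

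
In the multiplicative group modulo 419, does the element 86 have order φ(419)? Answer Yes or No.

Yes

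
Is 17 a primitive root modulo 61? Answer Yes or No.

Yes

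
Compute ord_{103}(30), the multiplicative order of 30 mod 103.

Since 30 ∈ (Z/103Z)^×, its order divides φ(103) = 103 − 1 = 102 = 2 · 3 · 17.
Divisors of 102: 1, 2, 3, 6, 17, 34, 51, 102.
Check 30^d mod 103 for each divisor in increasing order:
30^1 ≡ 30 (mod 103)
30^2 ≡ 76 (mod 103)
30^3 ≡ 14 (mod 103)
30^6 ≡ 93 (mod 103)
30^17 ≡ 1 (mod 103) ✓
The smallest such exponent is 17, so the order of 30 is 17.

17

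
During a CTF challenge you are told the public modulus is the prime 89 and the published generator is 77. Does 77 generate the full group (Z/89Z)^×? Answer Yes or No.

φ(89) = 89 − 1 = 88 = 2^3 · 11.
It suffices to check that the order of 77 is not a proper divisor of 88: compute 77^(88/q) for q ∈ {2, 11}.
77^44 ≡ 88 (mod 89)  [q = 2: ≢ 1 ✓]
77^8 ≡ 1 (mod 89)  [q = 11: ≡ 1 ✗]
77^8 ≡ 1 shows ord(77) | 8, strictly less than φ(89); not a primitive root.

No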